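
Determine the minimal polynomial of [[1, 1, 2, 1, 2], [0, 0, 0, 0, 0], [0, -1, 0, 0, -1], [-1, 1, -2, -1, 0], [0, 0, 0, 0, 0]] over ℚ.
m_A(x) = x^2

The characteristic polynomial factors as x^5. The minimal polynomial is ∏(x - λ)^{k_λ} where k_λ is the size of the largest Jordan block at λ.

For λ = 0: rank(A) = 2, and the largest Jordan block has size 2 (the smallest k with rank(A^k) = rank(A^(k+1))).

So m_A(x) = x^2.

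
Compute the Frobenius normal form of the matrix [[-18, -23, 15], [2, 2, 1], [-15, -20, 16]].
The invariant factors of A (the non-unit diagonal entries of the Smith normal form of xI - A over ℚ[x]) are x^3 - x + 5, each dividing the next. The characteristic polynomial is their product, x^3 - x + 5.

The rational canonical form is the block-diagonal matrix of companion matrices C(f_i):
R = [[0, 0, -5], [1, 0, 1], [0, 1, 0]].

Note the characteristic polynomial does not split into linear factors over ℚ, so A has no Jordan form over ℚ; the rational canonical form exists over any field.

R = [[0, 0, -5], [1, 0, 1], [0, 1, 0]]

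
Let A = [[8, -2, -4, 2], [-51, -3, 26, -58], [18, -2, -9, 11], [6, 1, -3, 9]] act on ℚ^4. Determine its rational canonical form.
R = [[0, 0, 0, 10], [1, 0, 0, -22], [0, 1, 0, 4], [0, 0, 1, 5]]

The invariant factors of A (the non-unit diagonal entries of the Smith normal form of xI - A over ℚ[x]) are (x - 5)(x^3 - 4x + 2), each dividing the next. The characteristic polynomial is their product, (x - 5)(x^3 - 4x + 2).

The rational canonical form is the block-diagonal matrix of companion matrices C(f_i):
R = [[0, 0, 0, 10], [1, 0, 0, -22], [0, 1, 0, 4], [0, 0, 1, 5]].

Note the characteristic polynomial does not split into linear factors over ℚ, so A has no Jordan form over ℚ; the rational canonical form exists over any field.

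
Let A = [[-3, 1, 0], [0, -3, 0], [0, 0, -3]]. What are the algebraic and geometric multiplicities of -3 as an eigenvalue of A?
algebraic multiplicity 3, geometric multiplicity 2

The characteristic polynomial is (x + 3)^3, so the factor x + 3 appears with exponent 3: the algebraic multiplicity is 3.

rank(A + 3I) = 1, so the eigenspace has dimension 3 - 1 = 2: the geometric multiplicity is 2.

Since 2 < 3, A is not diagonalizable.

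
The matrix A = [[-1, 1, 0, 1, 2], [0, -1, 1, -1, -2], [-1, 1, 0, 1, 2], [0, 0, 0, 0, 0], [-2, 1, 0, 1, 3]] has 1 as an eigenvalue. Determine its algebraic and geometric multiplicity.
The characteristic polynomial is x^4(x - 1), so the factor x - 1 appears with exponent 1: the algebraic multiplicity is 1.

rank(A - I) = 4, so the eigenspace has dimension 5 - 4 = 1: the geometric multiplicity is 1.

algebraic multiplicity 1, geometric multiplicity 1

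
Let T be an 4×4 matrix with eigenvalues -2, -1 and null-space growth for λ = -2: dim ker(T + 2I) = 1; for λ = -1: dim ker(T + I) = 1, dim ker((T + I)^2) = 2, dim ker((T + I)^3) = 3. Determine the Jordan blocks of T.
Jordan blocks: (-2, 1), (-1, 3)

λ = -2: successive nullity increments [1] count blocks of size ≥ k; block sizes are [1].
λ = -1: successive nullity increments [1, 1, 1] count blocks of size ≥ k; block sizes are [3].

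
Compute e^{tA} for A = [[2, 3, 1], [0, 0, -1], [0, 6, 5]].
e^{tA} = [[e^{2*t}, 3*t*e^{2*t}, t*e^{2*t}], [0, (3 - 2*e^{t})*e^{2*t}, (1 - e^{t})*e^{2*t}], [0, 6*(e^{t} - 1)*e^{2*t}, (3*e^{t} - 2)*e^{2*t}]]

A has Jordan form J = [[2, 1, 0], [0, 2, 0], [0, 0, 3]] with A = PJP^{-1}, so e^{tA} = P e^{tJ} P^{-1}.

For a Jordan block J_k(λ), e^{tJ_k(λ)} = e^{λt} · (I + tN + t^2 N^2/2! + ... + t^{k-1} N^{k-1}/(k-1)!) where N is the nilpotent superdiagonal part.

Assembling the blocks and conjugating back gives the entries of e^{tA} as shown above.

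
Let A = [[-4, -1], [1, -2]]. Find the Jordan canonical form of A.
J = [[-3, 1], [0, -3]]

The characteristic polynomial is det(xI - A) = (x + 3)^2, so the eigenvalues are -3 (algebraic multiplicity 2).

For λ = -3: rank(A + 3I) = 1, rank((A + 3I)^2) = 0. The eigenspace has dimension 2 - 1 = 1, so there is 1 Jordan block; the rank sequence gives block sizes [2].

Assembling the blocks gives the Jordan form J above.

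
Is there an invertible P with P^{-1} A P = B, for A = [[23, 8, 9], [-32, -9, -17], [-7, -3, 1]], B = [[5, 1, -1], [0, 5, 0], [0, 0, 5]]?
No.

Both have characteristic polynomial (x - 5)^3, but the minimal polynomial of A is (x - 5)^3 while the minimal polynomial of B is (x - 5)^2. The minimal polynomial is a similarity invariant, so A and B are not similar.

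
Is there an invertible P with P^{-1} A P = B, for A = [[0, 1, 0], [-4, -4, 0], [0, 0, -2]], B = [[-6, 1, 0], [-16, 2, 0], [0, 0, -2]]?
Yes.

Two matrices over a field are similar if and only if they have the same invariant factors.

Both A and B have characteristic polynomial (x + 2)^3 and minimal polynomial (x + 2)^2. Computing further, both have invariant factors x + 2, (x + 2)^2. Hence A and B are similar.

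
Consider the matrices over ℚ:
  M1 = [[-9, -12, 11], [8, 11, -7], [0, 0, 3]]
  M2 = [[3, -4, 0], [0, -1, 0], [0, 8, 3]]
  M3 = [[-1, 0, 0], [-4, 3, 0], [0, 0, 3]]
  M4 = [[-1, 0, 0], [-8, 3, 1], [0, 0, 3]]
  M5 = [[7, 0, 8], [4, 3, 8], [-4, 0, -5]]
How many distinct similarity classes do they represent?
2 classes: {M1, M4}, {M2, M3, M5}

Characteristic polynomials: χ_{M1} = (x - 3)^2(x + 1), χ_{M2} = (x - 3)^2(x + 1), χ_{M3} = (x - 3)^2(x + 1), χ_{M4} = (x - 3)^2(x + 1), χ_{M5} = (x - 3)^2(x + 1).

{M1, M4}: invariant factors (x - 3)^2(x + 1).

{M2, M3, M5}: invariant factors x - 3, (x - 3)(x + 1).

Matrices are similar if and only if their invariant-factor lists agree; the partition into similarity classes is {M1, M4}, {M2, M3, M5}.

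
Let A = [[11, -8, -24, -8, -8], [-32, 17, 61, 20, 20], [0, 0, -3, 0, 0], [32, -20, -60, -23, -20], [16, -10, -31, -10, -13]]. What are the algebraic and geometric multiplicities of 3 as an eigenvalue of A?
The characteristic polynomial is (x - 3)(x + 3)^3(x + 5), so the factor x - 3 appears with exponent 1: the algebraic multiplicity is 1.

rank(A - 3I) = 4, so the eigenspace has dimension 5 - 4 = 1: the geometric multiplicity is 1.

algebraic multiplicity 1, geometric multiplicity 1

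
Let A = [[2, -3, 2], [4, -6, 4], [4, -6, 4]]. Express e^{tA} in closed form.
e^{tA} = [[2*t + 1, -3*t, 2*t], [4*t, 1 - 6*t, 4*t], [4*t, -6*t, 4*t + 1]]

A has Jordan form J = [[0, 1, 0], [0, 0, 0], [0, 0, 0]] with A = PJP^{-1}, so e^{tA} = P e^{tJ} P^{-1}.

For a Jordan block J_k(λ), e^{tJ_k(λ)} = e^{λt} · (I + tN + t^2 N^2/2! + ... + t^{k-1} N^{k-1}/(k-1)!) where N is the nilpotent superdiagonal part.

Assembling the blocks and conjugating back gives the entries of e^{tA} as shown above.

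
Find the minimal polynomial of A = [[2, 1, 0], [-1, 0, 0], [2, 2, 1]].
m_A(x) = (x - 1)^2

The characteristic polynomial factors as (x - 1)^3. The minimal polynomial is ∏(x - λ)^{k_λ} where k_λ is the size of the largest Jordan block at λ.

For λ = 1: rank(A - I) = 1, and the largest Jordan block has size 2 (the smallest k with rank((A - I)^k) = rank((A - I)^(k+1))).

So m_A(x) = (x - 1)^2.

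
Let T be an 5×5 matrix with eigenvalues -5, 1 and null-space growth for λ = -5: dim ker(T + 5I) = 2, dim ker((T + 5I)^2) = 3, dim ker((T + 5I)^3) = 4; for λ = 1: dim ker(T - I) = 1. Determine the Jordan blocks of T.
Jordan blocks: (-5, 3), (-5, 1), (1, 1)

λ = -5: successive nullity increments [2, 1, 1] count blocks of size ≥ k; block sizes are [3, 1].
λ = 1: successive nullity increments [1] count blocks of size ≥ k; block sizes are [1].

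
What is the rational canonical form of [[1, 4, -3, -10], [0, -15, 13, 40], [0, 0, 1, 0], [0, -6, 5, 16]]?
The invariant factors of A (the non-unit diagonal entries of the Smith normal form of xI - A over ℚ[x]) are x - 1, x(x - 1)^2, each dividing the next. The characteristic polynomial is their product, x(x - 1)^3.

The rational canonical form is the block-diagonal matrix of companion matrices C(f_i):
R = [[1, 0, 0, 0], [0, 0, 0, 0], [0, 1, 0, -1], [0, 0, 1, 2]].

R = [[1, 0, 0, 0], [0, 0, 0, 0], [0, 1, 0, -1], [0, 0, 1, 2]]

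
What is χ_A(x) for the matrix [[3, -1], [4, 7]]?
χ_A(x) = (x - 5)^2

xI - A = [[x - 3, 1], [-4, x - 7]].

Expanding det(xI - A) along the first row:
det(xI - A) = + (x - 3)·det([[x - 7]]) - (1)·det([[-4]]).

Evaluating gives χ_A(x) = x^2 - 10x + 25 = (x - 5)^2.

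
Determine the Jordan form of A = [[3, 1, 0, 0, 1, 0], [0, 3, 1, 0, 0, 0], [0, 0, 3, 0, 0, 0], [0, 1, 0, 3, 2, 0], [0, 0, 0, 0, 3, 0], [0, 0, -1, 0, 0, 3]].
The characteristic polynomial is det(xI - A) = (x - 3)^6, so the eigenvalues are 3 (algebraic multiplicity 6).

For λ = 3: rank(A - 3I) = 3, rank((A - 3I)^2) = 1, rank((A - 3I)^3) = 0. The eigenspace has dimension 6 - 3 = 3, so there are 3 Jordan blocks; the rank sequence gives block sizes [3, 2, 1].

Assembling the blocks gives the Jordan form J above.

J = [[3, 1, 0, 0, 0, 0], [0, 3, 1, 0, 0, 0], [0, 0, 3, 0, 0, 0], [0, 0, 0, 3, 1, 0], [0, 0, 0, 0, 3, 0], [0, 0, 0, 0, 0, 3]]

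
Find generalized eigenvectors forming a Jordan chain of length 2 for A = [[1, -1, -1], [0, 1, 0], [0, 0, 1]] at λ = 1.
v_1 = [[8, 2, -3]]^T, v_2 = [[1, 0, 0]]^T

We seek v_1 ∈ ker((A - I)^2) \ ker(A - I), then set v_{i+1} = (A - I) v_i.

One such chain is v_1 = [[8, 2, -3]]^T, v_2 = [[1, 0, 0]]^T. Check: (A - I) v_2 = [[0, 0, 0]]^T = 0.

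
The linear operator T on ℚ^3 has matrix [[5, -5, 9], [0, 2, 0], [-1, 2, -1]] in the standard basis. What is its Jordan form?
The characteristic polynomial is det(xI - A) = (x - 2)^3, so the eigenvalues are 2 (algebraic multiplicity 3).

For λ = 2: rank(A - 2I) = 2, rank((A - 2I)^2) = 1, rank((A - 2I)^3) = 0. The eigenspace has dimension 3 - 2 = 1, so there is 1 Jordan block; the rank sequence gives block sizes [3].

Assembling the blocks gives the Jordan form J above.

J = [[2, 1, 0], [0, 2, 1], [0, 0, 2]]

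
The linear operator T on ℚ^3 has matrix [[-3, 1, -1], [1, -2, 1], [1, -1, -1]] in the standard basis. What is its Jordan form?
J = [[-2, 1, 0], [0, -2, 1], [0, 0, -2]]

The characteristic polynomial is det(xI - A) = (x + 2)^3, so the eigenvalues are -2 (algebraic multiplicity 3).

For λ = -2: rank(A + 2I) = 2, rank((A + 2I)^2) = 1, rank((A + 2I)^3) = 0. The eigenspace has dimension 3 - 2 = 1, so there is 1 Jordan block; the rank sequence gives block sizes [3].

Assembling the blocks gives the Jordan form J above.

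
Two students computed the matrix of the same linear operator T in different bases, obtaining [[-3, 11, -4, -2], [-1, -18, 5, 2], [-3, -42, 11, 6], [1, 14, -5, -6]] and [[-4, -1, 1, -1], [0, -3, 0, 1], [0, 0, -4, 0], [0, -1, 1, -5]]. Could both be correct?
Yes.

Two matrices over a field are similar if and only if they have the same invariant factors.

Both A and B have characteristic polynomial (x + 4)^4 and minimal polynomial (x + 4)^3. Computing further, both have invariant factors x + 4, (x + 4)^3. Hence A and B are similar.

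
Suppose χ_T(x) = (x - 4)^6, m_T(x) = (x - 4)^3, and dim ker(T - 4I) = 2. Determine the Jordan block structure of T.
Jordan blocks: (4, 3), (4, 3)

λ = 4: algebraic multiplicity 6 (exponent in χ_T), largest block size 3 (exponent in m_T), 2 blocks (geometric multiplicity). These force block sizes [3, 3].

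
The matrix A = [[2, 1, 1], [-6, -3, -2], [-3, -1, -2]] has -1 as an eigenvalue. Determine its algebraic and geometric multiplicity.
The characteristic polynomial is (x + 1)^3, so the factor x + 1 appears with exponent 3: the algebraic multiplicity is 3.

rank(A + I) = 1, so the eigenspace has dimension 3 - 1 = 2: the geometric multiplicity is 2.

Since 2 < 3, A is not diagonalizable.

algebraic multiplicity 3, geometric multiplicity 2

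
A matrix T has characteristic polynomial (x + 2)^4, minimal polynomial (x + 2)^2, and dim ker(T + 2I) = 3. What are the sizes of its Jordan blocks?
Jordan blocks: (-2, 2), (-2, 1), (-2, 1)

λ = -2: algebraic multiplicity 4 (exponent in χ_T), largest block size 2 (exponent in m_T), 3 blocks (geometric multiplicity). These force block sizes [2, 1, 1].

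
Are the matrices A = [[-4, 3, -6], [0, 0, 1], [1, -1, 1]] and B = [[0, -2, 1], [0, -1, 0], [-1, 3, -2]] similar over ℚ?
Two matrices over a field are similar if and only if they have the same invariant factors.

Both A and B have characteristic polynomial (x + 1)^3 and minimal polynomial (x + 1)^3. Computing further, both have invariant factors (x + 1)^3. Hence A and B are similar.

Yes.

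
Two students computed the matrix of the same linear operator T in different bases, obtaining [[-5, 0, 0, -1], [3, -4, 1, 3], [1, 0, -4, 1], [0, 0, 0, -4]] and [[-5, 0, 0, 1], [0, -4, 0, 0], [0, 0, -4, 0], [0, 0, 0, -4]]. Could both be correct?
No.

Both have characteristic polynomial (x + 4)^3(x + 5), but the minimal polynomial of A is (x + 4)^2(x + 5) while the minimal polynomial of B is (x + 4)(x + 5). The minimal polynomial is a similarity invariant, so A and B are not similar.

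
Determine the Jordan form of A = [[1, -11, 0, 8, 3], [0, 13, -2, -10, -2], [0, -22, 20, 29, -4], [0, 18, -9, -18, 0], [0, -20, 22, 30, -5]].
J = [[1, 1, 0, 0, 0], [0, 1, 0, 0, 0], [0, 0, 3, 1, 0], [0, 0, 0, 3, 0], [0, 0, 0, 0, 3]]

The characteristic polynomial is det(xI - A) = (x - 3)^3(x - 1)^2, so the eigenvalues are 1 (algebraic multiplicity 2), 3 (algebraic multiplicity 3).

For λ = 1: rank(A - I) = 4, rank((A - I)^2) = 3. The eigenspace has dimension 5 - 4 = 1, so there is 1 Jordan block; the rank sequence gives block sizes [2].

For λ = 3: rank(A - 3I) = 3, rank((A - 3I)^2) = 2. The eigenspace has dimension 5 - 3 = 2, so there are 2 Jordan blocks; the rank sequence gives block sizes [2, 1].

Assembling the blocks gives the Jordan form J above.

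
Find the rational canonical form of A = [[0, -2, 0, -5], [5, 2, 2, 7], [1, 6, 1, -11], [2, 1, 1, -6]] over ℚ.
R = [[0, 0, 0, 3], [1, 0, 0, 13], [0, 1, 0, 4], [0, 0, 1, -3]]

The invariant factors of A (the non-unit diagonal entries of the Smith normal form of xI - A over ℚ[x]) are (x + 3)(x^3 - 4x - 1), each dividing the next. The characteristic polynomial is their product, (x + 3)(x^3 - 4x - 1).

The rational canonical form is the block-diagonal matrix of companion matrices C(f_i):
R = [[0, 0, 0, 3], [1, 0, 0, 13], [0, 1, 0, 4], [0, 0, 1, -3]].

Note the characteristic polynomial does not split into linear factors over ℚ, so A has no Jordan form over ℚ; the rational canonical form exists over any field.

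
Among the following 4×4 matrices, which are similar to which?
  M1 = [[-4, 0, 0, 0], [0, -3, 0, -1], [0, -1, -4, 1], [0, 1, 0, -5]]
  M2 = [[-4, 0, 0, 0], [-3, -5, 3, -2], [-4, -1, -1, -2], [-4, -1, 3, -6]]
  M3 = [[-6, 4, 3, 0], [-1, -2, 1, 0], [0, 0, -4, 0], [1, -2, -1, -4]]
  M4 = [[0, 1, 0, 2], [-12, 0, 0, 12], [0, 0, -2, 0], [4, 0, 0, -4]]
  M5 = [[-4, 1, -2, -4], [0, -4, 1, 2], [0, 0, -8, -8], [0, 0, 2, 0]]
Characteristic polynomials: χ_{M1} = (x + 4)^4, χ_{M2} = (x + 4)^4, χ_{M3} = (x + 4)^4, χ_{M4} = x(x + 2)^3, χ_{M5} = (x + 4)^4.

{M1}: invariant factors x + 4, x + 4, (x + 4)^2.

{M2, M3, M5}: invariant factors x + 4, (x + 4)^3.

{M4}: invariant factors x + 2, x(x + 2)^2.

Matrices are similar if and only if their invariant-factor lists agree; the partition into similarity classes is {M1}, {M2, M3, M5}, {M4}.

3 classes: {M1}, {M2, M3, M5}, {M4}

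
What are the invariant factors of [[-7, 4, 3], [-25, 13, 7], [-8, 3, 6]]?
(x - 4)^3

The Jordan structure of A has elementary divisors (x - 4)^3. Arranging the block sizes at each eigenvalue in decreasing order and taking row products gives the invariant factors.

Invariant factors (smallest first, each dividing the next): (x - 4)^3.

Check: the last factor (x - 4)^3 is the minimal polynomial, and the product (x - 4)^3 is the characteristic polynomial.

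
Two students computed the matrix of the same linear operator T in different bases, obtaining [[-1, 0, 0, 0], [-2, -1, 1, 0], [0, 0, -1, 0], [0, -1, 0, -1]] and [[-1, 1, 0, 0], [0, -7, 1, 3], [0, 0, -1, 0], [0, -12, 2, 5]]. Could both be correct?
Two matrices over a field are similar if and only if they have the same invariant factors.

Both A and B have characteristic polynomial (x + 1)^4 and minimal polynomial (x + 1)^3. Computing further, both have invariant factors x + 1, (x + 1)^3. Hence A and B are similar.

Yes.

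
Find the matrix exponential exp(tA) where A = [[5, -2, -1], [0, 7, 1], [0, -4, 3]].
e^{tA} = [[e^{5*t}, -2*t*e^{5*t}, -t*e^{5*t}], [0, (2*t + 1)*e^{5*t}, t*e^{5*t}], [0, -4*t*e^{5*t}, (1 - 2*t)*e^{5*t}]]

A has Jordan form J = [[5, 1, 0], [0, 5, 0], [0, 0, 5]] with A = PJP^{-1}, so e^{tA} = P e^{tJ} P^{-1}.

For a Jordan block J_k(λ), e^{tJ_k(λ)} = e^{λt} · (I + tN + t^2 N^2/2! + ... + t^{k-1} N^{k-1}/(k-1)!) where N is the nilpotent superdiagonal part.

Assembling the blocks and conjugating back gives the entries of e^{tA} as shown above.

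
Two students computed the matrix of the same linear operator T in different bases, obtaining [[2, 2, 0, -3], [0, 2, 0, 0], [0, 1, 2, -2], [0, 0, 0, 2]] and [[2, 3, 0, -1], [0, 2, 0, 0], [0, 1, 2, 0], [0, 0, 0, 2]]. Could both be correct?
Two matrices over a field are similar if and only if they have the same invariant factors.

Both A and B have characteristic polynomial (x - 2)^4 and minimal polynomial (x - 2)^2. Computing further, both have invariant factors (x - 2)^2, (x - 2)^2. Hence A and B are similar.

Yes.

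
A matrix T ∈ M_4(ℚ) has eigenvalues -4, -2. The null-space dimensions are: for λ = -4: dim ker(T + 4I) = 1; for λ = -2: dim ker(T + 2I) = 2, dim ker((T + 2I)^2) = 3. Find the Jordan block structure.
λ = -4: successive nullity increments [1] count blocks of size ≥ k; block sizes are [1].
λ = -2: successive nullity increments [2, 1] count blocks of size ≥ k; block sizes are [2, 1].

Jordan blocks: (-4, 1), (-2, 2), (-2, 1)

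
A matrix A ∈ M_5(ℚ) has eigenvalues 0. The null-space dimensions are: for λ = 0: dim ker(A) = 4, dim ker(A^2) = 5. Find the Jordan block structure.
Jordan blocks: (0, 2), (0, 1), (0, 1), (0, 1)

λ = 0: successive nullity increments [4, 1] count blocks of size ≥ k; block sizes are [2, 1, 1, 1].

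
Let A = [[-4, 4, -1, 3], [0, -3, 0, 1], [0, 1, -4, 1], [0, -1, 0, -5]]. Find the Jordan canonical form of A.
The characteristic polynomial is det(xI - A) = (x + 4)^4, so the eigenvalues are -4 (algebraic multiplicity 4).

For λ = -4: rank(A + 4I) = 2, rank((A + 4I)^2) = 0. The eigenspace has dimension 4 - 2 = 2, so there are 2 Jordan blocks; the rank sequence gives block sizes [2, 2].

Assembling the blocks gives the Jordan form J above.

J = [[-4, 1, 0, 0], [0, -4, 0, 0], [0, 0, -4, 1], [0, 0, 0, -4]]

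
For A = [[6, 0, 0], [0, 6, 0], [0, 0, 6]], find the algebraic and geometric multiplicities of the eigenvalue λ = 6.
The characteristic polynomial is (x - 6)^3, so the factor x - 6 appears with exponent 3: the algebraic multiplicity is 3.

rank(A - 6I) = 0, so the eigenspace has dimension 3 - 0 = 3: the geometric multiplicity is 3.

algebraic multiplicity 3, geometric multiplicity 3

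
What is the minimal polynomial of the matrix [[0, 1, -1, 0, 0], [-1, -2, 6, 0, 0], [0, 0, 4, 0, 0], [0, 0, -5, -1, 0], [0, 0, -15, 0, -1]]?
The characteristic polynomial factors as (x - 4)(x + 1)^4. The minimal polynomial is ∏(x - λ)^{k_λ} where k_λ is the size of the largest Jordan block at λ.

For λ = -1: rank(A + I) = 2, and the largest Jordan block has size 2 (the smallest k with rank((A + I)^k) = rank((A + I)^(k+1))).
For λ = 4: rank(A - 4I) = 4, and the largest Jordan block has size 1 (the smallest k with rank((A - 4I)^k) = rank((A - 4I)^(k+1))).

So m_A(x) = (x - 4)(x + 1)^2.

m_A(x) = (x - 4)(x + 1)^2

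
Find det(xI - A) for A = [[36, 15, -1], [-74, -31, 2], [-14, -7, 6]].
xI - A = [[x - 36, -15, 1], [74, x + 31, -2], [14, 7, x - 6]].

Expanding det(xI - A) along the first row:
det(xI - A) = + (x - 36)·det([[x + 31, -2], [7, x - 6]]) - (-15)·det([[74, -2], [14, x - 6]]) + (1)·det([[74, x + 31], [14, 7]]).

Evaluating gives χ_A(x) = x^3 - 11x^2 + 24x + 36 = (x - 6)^2(x + 1).

χ_A(x) = (x - 6)^2(x + 1)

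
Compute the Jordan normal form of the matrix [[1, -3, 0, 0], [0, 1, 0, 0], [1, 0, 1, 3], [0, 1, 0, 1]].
J = [[1, 1, 0, 0], [0, 1, 0, 0], [0, 0, 1, 1], [0, 0, 0, 1]]

The characteristic polynomial is det(xI - A) = (x - 1)^4, so the eigenvalues are 1 (algebraic multiplicity 4).

For λ = 1: rank(A - I) = 2, rank((A - I)^2) = 0. The eigenspace has dimension 4 - 2 = 2, so there are 2 Jordan blocks; the rank sequence gives block sizes [2, 2].

Assembling the blocks gives the Jordan form J above.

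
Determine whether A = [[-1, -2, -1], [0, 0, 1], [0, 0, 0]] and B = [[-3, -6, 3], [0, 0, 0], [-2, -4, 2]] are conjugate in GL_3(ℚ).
Both have characteristic polynomial x^2(x + 1), but the minimal polynomial of A is x^2(x + 1) while the minimal polynomial of B is x(x + 1). The minimal polynomial is a similarity invariant, so A and B are not similar.

No.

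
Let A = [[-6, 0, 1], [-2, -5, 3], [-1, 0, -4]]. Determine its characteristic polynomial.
xI - A = [[x + 6, 0, -1], [2, x + 5, -3], [1, 0, x + 4]].

Expanding det(xI - A) along the first row:
det(xI - A) = + (x + 6)·det([[x + 5, -3], [0, x + 4]]) - (0)·det([[2, -3], [1, x + 4]]) + (-1)·det([[2, x + 5], [1, 0]]).

Evaluating gives χ_A(x) = x^3 + 15x^2 + 75x + 125 = (x + 5)^3.

χ_A(x) = (x + 5)^3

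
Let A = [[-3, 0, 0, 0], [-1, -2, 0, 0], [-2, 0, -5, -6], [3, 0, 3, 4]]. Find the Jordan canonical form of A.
The characteristic polynomial is det(xI - A) = (x - 1)(x + 2)^2(x + 3), so the eigenvalues are -3 (algebraic multiplicity 1), -2 (algebraic multiplicity 2), 1 (algebraic multiplicity 1).

For λ = -3: algebraic multiplicity 1 gives one 1×1 block.

For λ = -2: rank(A + 2I) = 2. The eigenspace has dimension 4 - 2 = 2, so there are 2 Jordan blocks; the rank sequence gives block sizes [1, 1].

For λ = 1: algebraic multiplicity 1 gives one 1×1 block.

Assembling the blocks gives the Jordan form J above.

J = [[-3, 0, 0, 0], [0, -2, 0, 0], [0, 0, -2, 0], [0, 0, 0, 1]]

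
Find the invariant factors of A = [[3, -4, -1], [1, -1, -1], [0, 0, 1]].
(x - 1)^3

The Jordan structure of A has elementary divisors (x - 1)^3. Arranging the block sizes at each eigenvalue in decreasing order and taking row products gives the invariant factors.

Invariant factors (smallest first, each dividing the next): (x - 1)^3.

Check: the last factor (x - 1)^3 is the minimal polynomial, and the product (x - 1)^3 is the characteristic polynomial.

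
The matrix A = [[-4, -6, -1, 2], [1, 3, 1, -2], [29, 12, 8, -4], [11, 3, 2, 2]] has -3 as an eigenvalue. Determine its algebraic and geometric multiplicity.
algebraic multiplicity 1, geometric multiplicity 1

The characteristic polynomial is (x - 6)(x - 3)^2(x + 3), so the factor x + 3 appears with exponent 1: the algebraic multiplicity is 1.

rank(A + 3I) = 3, so the eigenspace has dimension 4 - 3 = 1: the geometric multiplicity is 1.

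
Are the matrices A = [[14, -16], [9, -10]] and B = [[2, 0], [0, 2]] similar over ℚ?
Both have characteristic polynomial (x - 2)^2, but the minimal polynomial of A is (x - 2)^2 while the minimal polynomial of B is x - 2. The minimal polynomial is a similarity invariant, so A and B are not similar.

No.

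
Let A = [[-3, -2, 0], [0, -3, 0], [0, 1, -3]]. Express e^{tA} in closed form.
e^{tA} = [[e^{-3*t}, -2*t*e^{-3*t}, 0], [0, e^{-3*t}, 0], [0, t*e^{-3*t}, e^{-3*t}]]

A has Jordan form J = [[-3, 1, 0], [0, -3, 0], [0, 0, -3]] with A = PJP^{-1}, so e^{tA} = P e^{tJ} P^{-1}.

For a Jordan block J_k(λ), e^{tJ_k(λ)} = e^{λt} · (I + tN + t^2 N^2/2! + ... + t^{k-1} N^{k-1}/(k-1)!) where N is the nilpotent superdiagonal part.

Assembling the blocks and conjugating back gives the entries of e^{tA} as shown above.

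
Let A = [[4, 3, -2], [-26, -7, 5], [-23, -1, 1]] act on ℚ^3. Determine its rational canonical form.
The invariant factors of A (the non-unit diagonal entries of the Smith normal form of xI - A over ℚ[x]) are (x + 1)(x^2 + x + 5), each dividing the next. The characteristic polynomial is their product, (x + 1)(x^2 + x + 5).

The rational canonical form is the block-diagonal matrix of companion matrices C(f_i):
R = [[0, 0, -5], [1, 0, -6], [0, 1, -2]].

Note the characteristic polynomial does not split into linear factors over ℚ, so A has no Jordan form over ℚ; the rational canonical form exists over any field.

R = [[0, 0, -5], [1, 0, -6], [0, 1, -2]]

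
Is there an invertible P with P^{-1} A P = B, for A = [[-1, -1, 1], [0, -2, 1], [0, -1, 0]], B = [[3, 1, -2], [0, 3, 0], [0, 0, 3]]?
trace(A) = -3 but trace(B) = 9. The trace is a similarity invariant, so A and B are not similar.

No.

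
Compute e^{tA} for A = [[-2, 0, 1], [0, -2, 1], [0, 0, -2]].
A has Jordan form J = [[-2, 1, 0], [0, -2, 0], [0, 0, -2]] with A = PJP^{-1}, so e^{tA} = P e^{tJ} P^{-1}.

For a Jordan block J_k(λ), e^{tJ_k(λ)} = e^{λt} · (I + tN + t^2 N^2/2! + ... + t^{k-1} N^{k-1}/(k-1)!) where N is the nilpotent superdiagonal part.

Assembling the blocks and conjugating back gives the entries of e^{tA} as shown above.

e^{tA} = [[e^{-2*t}, 0, t*e^{-2*t}], [0, e^{-2*t}, t*e^{-2*t}], [0, 0, e^{-2*t}]]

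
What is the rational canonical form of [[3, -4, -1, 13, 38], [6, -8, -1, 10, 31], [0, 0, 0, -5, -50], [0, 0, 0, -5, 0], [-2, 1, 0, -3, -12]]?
R = [[-5, 0, 0, 0, 0], [0, -5, 0, 0, 0], [0, 0, 0, 0, -50], [0, 0, 1, 0, -45], [0, 0, 0, 1, -12]]

The invariant factors of A (the non-unit diagonal entries of the Smith normal form of xI - A over ℚ[x]) are x + 5, x + 5, (x + 2)(x + 5)^2, each dividing the next. The characteristic polynomial is their product, (x + 2)(x + 5)^4.

The rational canonical form is the block-diagonal matrix of companion matrices C(f_i):
R = [[-5, 0, 0, 0, 0], [0, -5, 0, 0, 0], [0, 0, 0, 0, -50], [0, 0, 1, 0, -45], [0, 0, 0, 1, -12]].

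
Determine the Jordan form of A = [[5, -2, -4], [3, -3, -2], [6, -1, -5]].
J = [[-1, 1, 0], [0, -1, 1], [0, 0, -1]]

The characteristic polynomial is det(xI - A) = (x + 1)^3, so the eigenvalues are -1 (algebraic multiplicity 3).

For λ = -1: rank(A + I) = 2, rank((A + I)^2) = 1, rank((A + I)^3) = 0. The eigenspace has dimension 3 - 2 = 1, so there is 1 Jordan block; the rank sequence gives block sizes [3].

Assembling the blocks gives the Jordan form J above.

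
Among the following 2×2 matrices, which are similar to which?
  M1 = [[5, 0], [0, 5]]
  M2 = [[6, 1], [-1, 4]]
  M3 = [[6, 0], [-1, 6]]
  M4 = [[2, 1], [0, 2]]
4 classes: {M1}, {M2}, {M3}, {M4}

Characteristic polynomials: χ_{M1} = (x - 5)^2, χ_{M2} = (x - 5)^2, χ_{M3} = (x - 6)^2, χ_{M4} = (x - 2)^2.

{M1}: invariant factors x - 5, x - 5.

{M2}: invariant factors (x - 5)^2.

{M3}: invariant factors (x - 6)^2.

{M4}: invariant factors (x - 2)^2.

Matrices are similar if and only if their invariant-factor lists agree; the partition into similarity classes is {M1}, {M2}, {M3}, {M4}.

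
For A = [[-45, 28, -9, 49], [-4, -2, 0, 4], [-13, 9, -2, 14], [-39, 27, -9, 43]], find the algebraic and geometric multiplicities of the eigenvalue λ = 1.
algebraic multiplicity 2, geometric multiplicity 1

The characteristic polynomial is (x - 1)^2(x + 4)^2, so the factor x - 1 appears with exponent 2: the algebraic multiplicity is 2.

rank(A - I) = 3, so the eigenspace has dimension 4 - 3 = 1: the geometric multiplicity is 1.

Since 1 < 2, A is not diagonalizable.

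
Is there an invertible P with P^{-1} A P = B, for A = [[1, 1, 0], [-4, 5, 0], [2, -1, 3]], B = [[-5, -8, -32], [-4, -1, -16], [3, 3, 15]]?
Yes.

Two matrices over a field are similar if and only if they have the same invariant factors.

Both A and B have characteristic polynomial (x - 3)^3 and minimal polynomial (x - 3)^2. Computing further, both have invariant factors x - 3, (x - 3)^2. Hence A and B are similar.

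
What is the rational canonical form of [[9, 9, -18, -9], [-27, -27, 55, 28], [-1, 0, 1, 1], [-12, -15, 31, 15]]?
R = [[0, 0, 0, -9], [1, 0, 0, 18], [0, 1, 0, 10], [0, 0, 1, -2]]

The invariant factors of A (the non-unit diagonal entries of the Smith normal form of xI - A over ℚ[x]) are (x - 3)(x + 3)(x^2 + 2x - 1), each dividing the next. The characteristic polynomial is their product, (x - 3)(x + 3)(x^2 + 2x - 1).

The rational canonical form is the block-diagonal matrix of companion matrices C(f_i):
R = [[0, 0, 0, -9], [1, 0, 0, 18], [0, 1, 0, 10], [0, 0, 1, -2]].

Note the characteristic polynomial does not split into linear factors over ℚ, so A has no Jordan form over ℚ; the rational canonical form exists over any field.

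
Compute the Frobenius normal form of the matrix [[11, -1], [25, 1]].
R = [[0, -36], [1, 12]]

The invariant factors of A (the non-unit diagonal entries of the Smith normal form of xI - A over ℚ[x]) are (x - 6)^2, each dividing the next. The characteristic polynomial is their product, (x - 6)^2.

The rational canonical form is the block-diagonal matrix of companion matrices C(f_i):
R = [[0, -36], [1, 12]].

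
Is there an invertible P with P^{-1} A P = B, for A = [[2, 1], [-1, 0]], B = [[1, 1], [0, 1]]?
Two matrices over a field are similar if and only if they have the same invariant factors.

Both A and B have characteristic polynomial (x - 1)^2 and minimal polynomial (x - 1)^2. Computing further, both have invariant factors (x - 1)^2. Hence A and B are similar.

Yes.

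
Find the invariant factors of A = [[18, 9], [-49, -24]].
(x + 3)^2

The Jordan structure of A has elementary divisors (x + 3)^2. Arranging the block sizes at each eigenvalue in decreasing order and taking row products gives the invariant factors.

Invariant factors (smallest first, each dividing the next): (x + 3)^2.

Check: the last factor (x + 3)^2 is the minimal polynomial, and the product (x + 3)^2 is the characteristic polynomial.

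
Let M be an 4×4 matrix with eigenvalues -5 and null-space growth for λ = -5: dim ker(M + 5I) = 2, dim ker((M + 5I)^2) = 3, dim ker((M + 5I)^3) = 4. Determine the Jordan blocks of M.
Jordan blocks: (-5, 3), (-5, 1)

λ = -5: successive nullity increments [2, 1, 1] count blocks of size ≥ k; block sizes are [3, 1].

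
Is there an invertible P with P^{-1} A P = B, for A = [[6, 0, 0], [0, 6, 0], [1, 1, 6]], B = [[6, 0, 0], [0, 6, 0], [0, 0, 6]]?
Both have characteristic polynomial (x - 6)^3, but the minimal polynomial of A is (x - 6)^2 while the minimal polynomial of B is x - 6. The minimal polynomial is a similarity invariant, so A and B are not similar.

No.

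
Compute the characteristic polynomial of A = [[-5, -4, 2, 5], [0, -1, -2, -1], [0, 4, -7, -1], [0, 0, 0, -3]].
xI - A = [[x + 5, 4, -2, -5], [0, x + 1, 2, 1], [0, -4, x + 7, 1], [0, 0, 0, x + 3]].

Expanding det(xI - A) along the first row:
det(xI - A) = + (x + 5)·det([[x + 1, 2, 1], [-4, x + 7, 1], [0, 0, x + 3]]) - (4)·det([[0, 2, 1], [0, x + 7, 1], [0, 0, x + 3]]) + (-2)·det([[0, x + 1, 1], [0, -4, 1], [0, 0, x + 3]]) - (-5)·det([[0, x + 1, 2], [0, -4, x + 7], [0, 0, 0]]).

Evaluating gives χ_A(x) = x^4 + 16x^3 + 94x^2 + 240x + 225 = (x + 3)^2(x + 5)^2.

χ_A(x) = (x + 3)^2(x + 5)^2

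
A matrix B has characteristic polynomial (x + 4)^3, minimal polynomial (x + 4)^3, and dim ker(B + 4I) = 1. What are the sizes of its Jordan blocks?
Jordan blocks: (-4, 3)

λ = -4: algebraic multiplicity 3 (exponent in χ_B), largest block size 3 (exponent in m_B), 1 block (geometric multiplicity). This forces block sizes [3].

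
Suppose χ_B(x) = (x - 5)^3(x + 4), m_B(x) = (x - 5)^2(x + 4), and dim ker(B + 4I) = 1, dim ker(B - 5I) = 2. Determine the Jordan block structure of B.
Jordan blocks: (-4, 1), (5, 2), (5, 1)

λ = -4: algebraic multiplicity 1 (exponent in χ_B), largest block size 1 (exponent in m_B), 1 block (geometric multiplicity). This forces block sizes [1].
λ = 5: algebraic multiplicity 3 (exponent in χ_B), largest block size 2 (exponent in m_B), 2 blocks (geometric multiplicity). These force block sizes [2, 1].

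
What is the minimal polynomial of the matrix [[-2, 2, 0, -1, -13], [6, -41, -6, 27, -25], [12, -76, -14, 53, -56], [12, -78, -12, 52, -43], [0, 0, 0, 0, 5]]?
The characteristic polynomial factors as (x - 5)(x - 1)(x + 2)^3. The minimal polynomial is ∏(x - λ)^{k_λ} where k_λ is the size of the largest Jordan block at λ.

For λ = -2: rank(A + 2I) = 3, and the largest Jordan block has size 2 (the smallest k with rank((A + 2I)^k) = rank((A + 2I)^(k+1))).
For λ = 1: rank(A - I) = 4, and the largest Jordan block has size 1 (the smallest k with rank((A - I)^k) = rank((A - I)^(k+1))).
For λ = 5: rank(A - 5I) = 4, and the largest Jordan block has size 1 (the smallest k with rank((A - 5I)^k) = rank((A - 5I)^(k+1))).

So m_A(x) = (x - 5)(x - 1)(x + 2)^2.

m_A(x) = (x - 5)(x - 1)(x + 2)^2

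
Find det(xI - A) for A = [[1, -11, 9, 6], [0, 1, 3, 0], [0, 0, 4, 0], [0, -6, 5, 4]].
χ_A(x) = (x - 4)^2(x - 1)^2

xI - A = [[x - 1, 11, -9, -6], [0, x - 1, -3, 0], [0, 0, x - 4, 0], [0, 6, -5, x - 4]].

Expanding det(xI - A) along the first row:
det(xI - A) = + (x - 1)·det([[x - 1, -3, 0], [0, x - 4, 0], [6, -5, x - 4]]) - (11)·det([[0, -3, 0], [0, x - 4, 0], [0, -5, x - 4]]) + (-9)·det([[0, x - 1, 0], [0, 0, 0], [0, 6, x - 4]]) - (-6)·det([[0, x - 1, -3], [0, 0, x - 4], [0, 6, -5]]).

Evaluating gives χ_A(x) = x^4 - 10x^3 + 33x^2 - 40x + 16 = (x - 4)^2(x - 1)^2.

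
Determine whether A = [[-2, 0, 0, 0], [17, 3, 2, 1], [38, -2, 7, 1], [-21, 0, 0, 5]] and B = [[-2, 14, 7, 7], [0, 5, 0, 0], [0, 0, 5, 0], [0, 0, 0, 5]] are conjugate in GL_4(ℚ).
Both have characteristic polynomial (x - 5)^3(x + 2), but the minimal polynomial of A is (x - 5)^2(x + 2) while the minimal polynomial of B is (x - 5)(x + 2). The minimal polynomial is a similarity invariant, so A and B are not similar.

No.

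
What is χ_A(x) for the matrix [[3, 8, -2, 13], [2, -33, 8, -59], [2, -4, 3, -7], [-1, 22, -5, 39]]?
xI - A = [[x - 3, -8, 2, -13], [-2, x + 33, -8, 59], [-2, 4, x - 3, 7], [1, -22, 5, x - 39]].

Expanding det(xI - A) along the first row:
det(xI - A) = + (x - 3)·det([[x + 33, -8, 59], [4, x - 3, 7], [-22, 5, x - 39]]) - (-8)·det([[-2, -8, 59], [-2, x - 3, 7], [1, 5, x - 39]]) + (2)·det([[-2, x + 33, 59], [-2, 4, 7], [1, -22, x - 39]]) - (-13)·det([[-2, x + 33, -8], [-2, 4, x - 3], [1, -22, 5]]).

Evaluating gives χ_A(x) = x^4 - 12x^3 + 54x^2 - 108x + 81 = (x - 3)^4.

χ_A(x) = (x - 3)^4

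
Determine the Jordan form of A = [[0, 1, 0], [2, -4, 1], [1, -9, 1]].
J = [[-1, 1, 0], [0, -1, 1], [0, 0, -1]]

The characteristic polynomial is det(xI - A) = (x + 1)^3, so the eigenvalues are -1 (algebraic multiplicity 3).

For λ = -1: rank(A + I) = 2, rank((A + I)^2) = 1, rank((A + I)^3) = 0. The eigenspace has dimension 3 - 2 = 1, so there is 1 Jordan block; the rank sequence gives block sizes [3].

Assembling the blocks gives the Jordan form J above.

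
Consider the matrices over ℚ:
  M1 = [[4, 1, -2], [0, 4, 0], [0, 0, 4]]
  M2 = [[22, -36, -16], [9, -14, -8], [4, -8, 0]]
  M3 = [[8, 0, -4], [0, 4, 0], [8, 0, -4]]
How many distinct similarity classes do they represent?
Characteristic polynomials: χ_{M1} = (x - 4)^3, χ_{M2} = x(x - 4)^2, χ_{M3} = x(x - 4)^2.

{M1}: invariant factors x - 4, (x - 4)^2.

{M2}: invariant factors x(x - 4)^2.

{M3}: invariant factors x - 4, x(x - 4).

Matrices are similar if and only if their invariant-factor lists agree; the partition into similarity classes is {M1}, {M2}, {M3}.

3 classes: {M1}, {M2}, {M3}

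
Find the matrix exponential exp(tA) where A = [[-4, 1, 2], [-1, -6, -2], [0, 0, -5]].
e^{tA} = [[(t + 1)*e^{-5*t}, t*e^{-5*t}, 2*t*e^{-5*t}], [-t*e^{-5*t}, (1 - t)*e^{-5*t}, -2*t*e^{-5*t}], [0, 0, e^{-5*t}]]

A has Jordan form J = [[-5, 1, 0], [0, -5, 0], [0, 0, -5]] with A = PJP^{-1}, so e^{tA} = P e^{tJ} P^{-1}.

For a Jordan block J_k(λ), e^{tJ_k(λ)} = e^{λt} · (I + tN + t^2 N^2/2! + ... + t^{k-1} N^{k-1}/(k-1)!) where N is the nilpotent superdiagonal part.

Assembling the blocks and conjugating back gives the entries of e^{tA} as shown above.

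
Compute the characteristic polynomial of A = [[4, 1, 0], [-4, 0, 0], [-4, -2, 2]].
xI - A = [[x - 4, -1, 0], [4, x, 0], [4, 2, x - 2]].

Expanding det(xI - A) along the first row:
det(xI - A) = + (x - 4)·det([[x, 0], [2, x - 2]]) - (-1)·det([[4, 0], [4, x - 2]]) + (0)·det([[4, x], [4, 2]]).

Evaluating gives χ_A(x) = x^3 - 6x^2 + 12x - 8 = (x - 2)^3.

χ_A(x) = (x - 2)^3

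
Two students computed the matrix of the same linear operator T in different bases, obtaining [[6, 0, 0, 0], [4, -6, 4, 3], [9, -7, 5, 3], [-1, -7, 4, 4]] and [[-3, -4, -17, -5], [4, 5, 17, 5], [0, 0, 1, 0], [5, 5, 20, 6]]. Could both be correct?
Two matrices over a field are similar if and only if they have the same invariant factors.

Both A and B have characteristic polynomial (x - 6)(x - 1)^3 and minimal polynomial (x - 6)(x - 1)^2. Computing further, both have invariant factors x - 1, (x - 6)(x - 1)^2. Hence A and B are similar.

Yes.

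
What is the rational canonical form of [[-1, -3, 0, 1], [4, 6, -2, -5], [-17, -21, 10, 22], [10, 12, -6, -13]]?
R = [[0, 0, 0, 0], [1, 1, 0, 0], [0, 0, 0, 0], [0, 0, 1, 1]]

The invariant factors of A (the non-unit diagonal entries of the Smith normal form of xI - A over ℚ[x]) are x(x - 1), x(x - 1), each dividing the next. The characteristic polynomial is their product, x^2(x - 1)^2.

The rational canonical form is the block-diagonal matrix of companion matrices C(f_i):
R = [[0, 0, 0, 0], [1, 1, 0, 0], [0, 0, 0, 0], [0, 0, 1, 1]].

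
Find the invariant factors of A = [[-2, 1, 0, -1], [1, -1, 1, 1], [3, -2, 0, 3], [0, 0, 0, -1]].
x + 1, (x + 1)^3

The Jordan structure of A has elementary divisors (x + 1)^3, (x + 1). Arranging the block sizes at each eigenvalue in decreasing order and taking row products gives the invariant factors.

Invariant factors (smallest first, each dividing the next): x + 1, (x + 1)^3.

Check: the last factor (x + 1)^3 is the minimal polynomial, and the product (x + 1)^4 is the characteristic polynomial.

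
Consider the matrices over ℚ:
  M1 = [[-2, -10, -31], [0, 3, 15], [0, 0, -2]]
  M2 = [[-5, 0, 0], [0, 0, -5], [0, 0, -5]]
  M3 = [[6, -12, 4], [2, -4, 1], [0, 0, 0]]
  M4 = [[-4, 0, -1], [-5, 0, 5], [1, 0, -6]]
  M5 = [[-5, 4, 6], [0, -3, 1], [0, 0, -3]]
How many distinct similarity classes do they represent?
5 classes: {M1}, {M2}, {M3}, {M4}, {M5}

Characteristic polynomials: χ_{M1} = (x - 3)(x + 2)^2, χ_{M2} = x(x + 5)^2, χ_{M3} = x^2(x - 2), χ_{M4} = x(x + 5)^2, χ_{M5} = (x + 3)^2(x + 5).

{M1}: invariant factors (x - 3)(x + 2)^2.

{M2}: invariant factors x + 5, x(x + 5).

{M3}: invariant factors x^2(x - 2).

{M4}: invariant factors x(x + 5)^2.

{M5}: invariant factors (x + 3)^2(x + 5).

Matrices are similar if and only if their invariant-factor lists agree; the partition into similarity classes is {M1}, {M2}, {M3}, {M4}, {M5}.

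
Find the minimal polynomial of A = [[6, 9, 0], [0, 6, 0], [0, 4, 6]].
The characteristic polynomial factors as (x - 6)^3. The minimal polynomial is ∏(x - λ)^{k_λ} where k_λ is the size of the largest Jordan block at λ.

For λ = 6: rank(A - 6I) = 1, and the largest Jordan block has size 2 (the smallest k with rank((A - 6I)^k) = rank((A - 6I)^(k+1))).

So m_A(x) = (x - 6)^2.

m_A(x) = (x - 6)^2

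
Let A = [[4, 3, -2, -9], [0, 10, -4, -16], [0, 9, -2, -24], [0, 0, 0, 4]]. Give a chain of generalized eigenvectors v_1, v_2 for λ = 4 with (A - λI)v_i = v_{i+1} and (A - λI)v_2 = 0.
We seek v_1 ∈ ker((A - 4I)^2) \ ker(A - 4I), then set v_{i+1} = (A - 4I) v_i.

One such chain is v_1 = [[-1, -1, -2, 0]]^T, v_2 = [[1, 2, 3, 0]]^T. Check: (A - 4I) v_2 = [[0, 0, 0, 0]]^T = 0.

v_1 = [[-1, -1, -2, 0]]^T, v_2 = [[1, 2, 3, 0]]^T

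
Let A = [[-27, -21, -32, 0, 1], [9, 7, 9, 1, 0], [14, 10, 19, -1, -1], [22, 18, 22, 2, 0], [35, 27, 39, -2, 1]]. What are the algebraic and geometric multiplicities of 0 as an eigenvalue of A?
The characteristic polynomial is x^2(x - 3)^2(x + 4), so the factor x appears with exponent 2: the algebraic multiplicity is 2.

rank(A) = 4, so the eigenspace has dimension 5 - 4 = 1: the geometric multiplicity is 1.

Since 1 < 2, A is not diagonalizable.

algebraic multiplicity 2, geometric multiplicity 1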